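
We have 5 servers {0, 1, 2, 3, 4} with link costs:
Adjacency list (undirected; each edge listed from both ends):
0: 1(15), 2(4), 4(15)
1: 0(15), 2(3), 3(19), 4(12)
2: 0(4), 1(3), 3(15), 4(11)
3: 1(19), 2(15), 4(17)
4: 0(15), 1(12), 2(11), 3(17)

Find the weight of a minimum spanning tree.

Sort edges by weight, then run Kruskal:
1 2 (3): add — endpoints in different components.
0 2 (4): add — endpoints in different components.
2 4 (11): add — endpoints in different components.
1 4 (12): skip — 1 and 4 already connected.
0 1 (15): skip — 0 and 1 already connected.
0 4 (15): skip — 0 and 4 already connected.
2 3 (15): add — endpoints in different components.
MST edges: 1 2, 0 2, 2 4, 2 3; total weight 3+4+11+15 = 33.

33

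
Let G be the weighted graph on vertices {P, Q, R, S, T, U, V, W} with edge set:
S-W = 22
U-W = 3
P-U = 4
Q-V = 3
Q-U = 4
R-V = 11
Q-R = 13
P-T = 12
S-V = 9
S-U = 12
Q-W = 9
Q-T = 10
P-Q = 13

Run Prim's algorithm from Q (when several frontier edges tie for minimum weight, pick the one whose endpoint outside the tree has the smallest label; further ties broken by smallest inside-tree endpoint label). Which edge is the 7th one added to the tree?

Prim's algorithm from Q:
Step 1: frontier [Q-V 3, Q-U 4, Q-W 9, Q-T 10, P-Q 13, Q-R 13] → take Q-V (3); add V.
Step 2: frontier [Q-U 4, Q-W 9, Q-T 10, P-Q 13, Q-R 13, S-V 9, R-V 11] → take Q-U (4); add U.
Step 3: frontier [Q-W 9, Q-T 10, P-Q 13, Q-R 13, U-W 3, P-U 4, S-U 12, S-V 9, R-V 11] → take U-W (3); add W.
Step 4: frontier [Q-T 10, P-Q 13, Q-R 13, P-U 4, S-U 12, S-V 9, R-V 11, S-W 22] → take P-U (4); add P.
Step 5: frontier [P-T 12, Q-T 10, Q-R 13, S-U 12, S-V 9, R-V 11, S-W 22] → take S-V (9); add S.
Step 6: frontier [P-T 12, Q-T 10, Q-R 13, R-V 11] → take Q-T (10); add T.
Step 7: frontier [Q-R 13, R-V 11] → take R-V (11); add R.
The 7th edge added is R-V.

R-V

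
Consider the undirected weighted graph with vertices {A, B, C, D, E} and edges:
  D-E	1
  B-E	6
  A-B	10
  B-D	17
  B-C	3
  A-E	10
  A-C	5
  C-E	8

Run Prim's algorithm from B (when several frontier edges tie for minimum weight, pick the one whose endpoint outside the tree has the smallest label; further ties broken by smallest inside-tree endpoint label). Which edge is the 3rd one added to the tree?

Prim, starting at B.
Step 1: frontier [B-C 3, B-E 6, A-B 10, B-D 17] → take B-C (3); add C.
Step 2: frontier [B-E 6, A-B 10, B-D 17, A-C 5, C-E 8] → take A-C (5); add A.
Step 3: frontier [A-E 10, B-E 6, B-D 17, C-E 8] → take B-E (6); add E.
Step 4: frontier [B-D 17, D-E 1] → take D-E (1); add D.
The 3rd edge added is B-E.

B-E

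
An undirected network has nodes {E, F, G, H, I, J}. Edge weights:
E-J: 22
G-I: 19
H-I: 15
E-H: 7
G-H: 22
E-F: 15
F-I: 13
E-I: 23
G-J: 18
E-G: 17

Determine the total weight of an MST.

70

Kruskal's algorithm — process edges by increasing weight (ties by edge label):
E-H (7): add — endpoints in different components.
F-I (13): add — endpoints in different components.
E-F (15): add — endpoints in different components.
H-I (15): skip — H and I already connected.
E-G (17): add — endpoints in different components.
G-J (18): add — endpoints in different components.
MST edges: E-H, F-I, E-F, E-G, G-J; total weight 7+13+15+17+18 = 70.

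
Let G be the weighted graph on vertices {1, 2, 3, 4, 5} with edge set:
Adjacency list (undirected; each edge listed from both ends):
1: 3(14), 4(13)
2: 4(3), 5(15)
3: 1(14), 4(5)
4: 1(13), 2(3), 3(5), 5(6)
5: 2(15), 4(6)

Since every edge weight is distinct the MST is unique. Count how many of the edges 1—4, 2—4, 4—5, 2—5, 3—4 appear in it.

Sort edges by weight, then run Kruskal:
2—4 (3): add. Components now {1} {2,4} {3} {5}
3—4 (5): add. Components now {1} {2,3,4} {5}
4—5 (6): add. Components now {1} {2,3,4,5}
1—4 (13): add. Components now {1,2,3,4,5}
MST edge set: {2—4, 3—4, 4—5, 1—4}.
Of the listed edges, {1—4, 2—4, 4—5, 3—4} are in the MST → 4.

4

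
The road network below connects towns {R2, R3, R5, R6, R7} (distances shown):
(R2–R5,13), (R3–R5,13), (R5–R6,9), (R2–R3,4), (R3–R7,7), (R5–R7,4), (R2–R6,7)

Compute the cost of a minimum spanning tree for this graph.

Kruskal: consider edges lightest-first.
R2–R3 (4): add — endpoints in different components.
R5–R7 (4): add — endpoints in different components.
R2–R6 (7): add — endpoints in different components.
R3–R7 (7): add — endpoints in different components.
MST edges: R2–R3, R5–R7, R2–R6, R3–R7; total weight 4+4+7+7 = 22.

22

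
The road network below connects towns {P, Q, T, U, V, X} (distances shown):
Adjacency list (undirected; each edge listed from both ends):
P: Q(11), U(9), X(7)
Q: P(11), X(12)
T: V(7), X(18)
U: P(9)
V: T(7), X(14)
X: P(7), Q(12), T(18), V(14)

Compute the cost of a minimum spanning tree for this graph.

Kruskal's algorithm — process edges by increasing weight (ties by edge label):
P X (7): add. Components now {T} {Q} {U} {V} {P,X}
T V (7): add. Components now {T,V} {Q} {U} {P,X}
P U (9): add. Components now {T,V} {Q} {P,U,X}
P Q (11): add. Components now {T,V} {P,Q,U,X}
Q X (12): skip — Q and X already connected.
V X (14): add. Components now {P,Q,T,U,V,X}
MST edges: P X, T V, P U, P Q, V X; total weight 7+7+9+11+14 = 48.

48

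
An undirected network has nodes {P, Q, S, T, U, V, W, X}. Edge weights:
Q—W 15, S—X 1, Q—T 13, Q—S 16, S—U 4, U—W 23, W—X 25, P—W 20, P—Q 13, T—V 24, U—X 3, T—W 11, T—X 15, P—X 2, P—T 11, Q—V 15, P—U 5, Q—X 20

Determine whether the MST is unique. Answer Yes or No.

No

Kruskal's algorithm — process edges by increasing weight (ties by edge label):
S—X (1): add — endpoints in different components.
P—X (2): add — endpoints in different components.
U—X (3): add — endpoints in different components.
S—U (4): skip — U and S already connected.
P—U (5): skip — U and P already connected.
P—T (11): add — endpoints in different components.
T—W (11): add — endpoints in different components.
P—Q (13): add — endpoints in different components.
Q—T (13): skip — Q and T already connected.
Q—V (15): add — endpoints in different components.
Non-tree edge Q—T has weight 13, equal to the heaviest edge on its tree cycle — swapping gives another MST of the same weight. Not unique.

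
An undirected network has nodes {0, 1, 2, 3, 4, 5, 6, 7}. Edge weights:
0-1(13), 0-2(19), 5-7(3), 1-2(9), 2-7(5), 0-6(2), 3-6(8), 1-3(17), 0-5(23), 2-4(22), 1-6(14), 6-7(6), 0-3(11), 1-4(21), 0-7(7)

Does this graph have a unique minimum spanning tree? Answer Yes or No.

Kruskal: consider edges lightest-first.
0-6 (2): add — endpoints in different components.
5-7 (3): add — endpoints in different components.
2-7 (5): add — endpoints in different components.
6-7 (6): add — endpoints in different components.
0-7 (7): skip — 0 and 7 already connected.
3-6 (8): add — endpoints in different components.
1-2 (9): add — endpoints in different components.
0-3 (11): skip — 0 and 3 already connected.
0-1 (13): skip — 0 and 1 already connected.
1-6 (14): skip — 1 and 6 already connected.
1-3 (17): skip — 1 and 3 already connected.
0-2 (19): skip — 0 and 2 already connected.
1-4 (21): add — endpoints in different components.
Every non-tree edge has weight strictly greater than the heaviest edge on the tree path between its endpoints, so the MST is unique.

Yes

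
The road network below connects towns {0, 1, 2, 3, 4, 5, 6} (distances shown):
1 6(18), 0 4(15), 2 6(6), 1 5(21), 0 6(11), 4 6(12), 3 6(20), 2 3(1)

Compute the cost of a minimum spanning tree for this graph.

69

Kruskal's algorithm — process edges by increasing weight (ties by edge label):
2 3 (1): add — endpoints in different components.
2 6 (6): add — endpoints in different components.
0 6 (11): add — endpoints in different components.
4 6 (12): add — endpoints in different components.
0 4 (15): skip — 0 and 4 already connected.
1 6 (18): add — endpoints in different components.
3 6 (20): skip — 3 and 6 already connected.
1 5 (21): add — endpoints in different components.
MST edges: 2 3, 2 6, 0 6, 4 6, 1 6, 1 5; total weight 1+6+11+12+18+21 = 69.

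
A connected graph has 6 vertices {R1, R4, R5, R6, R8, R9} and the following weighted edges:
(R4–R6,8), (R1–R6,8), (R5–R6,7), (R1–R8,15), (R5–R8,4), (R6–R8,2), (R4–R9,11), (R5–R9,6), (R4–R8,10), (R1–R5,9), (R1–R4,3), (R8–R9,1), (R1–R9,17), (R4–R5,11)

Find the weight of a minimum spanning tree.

18

Prim's algorithm from R9:
Step 1: frontier [R8–R9 1, R5–R9 6, R4–R9 11, R1–R9 17] → take R8–R9 (1); add R8.
Step 2: frontier [R6–R8 2, R5–R8 4, R4–R8 10, R1–R8 15, R5–R9 6, R4–R9 11, R1–R9 17] → take R6–R8 (2); add R6.
Step 3: frontier [R5–R6 7, R1–R6 8, R4–R6 8, R5–R8 4, R4–R8 10, R1–R8 15, R5–R9 6, R4–R9 11, R1–R9 17] → take R5–R8 (4); add R5.
Step 4: frontier [R1–R5 9, R4–R5 11, R1–R6 8, R4–R6 8, R4–R8 10, R1–R8 15, R4–R9 11, R1–R9 17] → take R1–R6 (8); add R1.
Step 5: frontier [R1–R4 3, R4–R5 11, R4–R6 8, R4–R8 10, R4–R9 11] → take R1–R4 (3); add R4.
MST edges: R8–R9, R6–R8, R5–R8, R1–R6, R1–R4; total weight 1+2+4+8+3 = 18.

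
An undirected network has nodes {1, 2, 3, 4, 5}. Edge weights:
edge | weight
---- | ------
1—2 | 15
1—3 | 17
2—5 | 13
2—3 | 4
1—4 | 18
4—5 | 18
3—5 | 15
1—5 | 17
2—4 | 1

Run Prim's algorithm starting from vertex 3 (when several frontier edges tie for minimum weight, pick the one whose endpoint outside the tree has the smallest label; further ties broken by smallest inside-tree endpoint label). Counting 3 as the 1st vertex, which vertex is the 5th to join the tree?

1

Prim's algorithm from 3:
Step 1: frontier [2—3 4, 3—5 15, 1—3 17] → take 2—3 (4); add 2.
Step 2: frontier [2—4 1, 2—5 13, 1—2 15, 3—5 15, 1—3 17] → take 2—4 (1); add 4.
Step 3: frontier [2—5 13, 1—2 15, 3—5 15, 1—3 17, 1—4 18, 4—5 18] → take 2—5 (13); add 5.
Step 4: frontier [1—2 15, 1—3 17, 1—4 18, 1—5 17] → take 1—2 (15); add 1.
Vertex order: 3, 2, 4, 5, 1. The 5th vertex is 1.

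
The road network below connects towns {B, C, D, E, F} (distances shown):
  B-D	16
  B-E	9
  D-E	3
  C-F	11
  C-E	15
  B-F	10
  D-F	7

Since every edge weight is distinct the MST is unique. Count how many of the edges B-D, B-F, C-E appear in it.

0

Kruskal: consider edges lightest-first.
D-E (3): add. Components now {B} {C} {D,E} {F}
D-F (7): add. Components now {B} {C} {D,E,F}
B-E (9): add. Components now {B,D,E,F} {C}
B-F (10): skip — B and F already connected.
C-F (11): add. Components now {B,C,D,E,F}
MST edge set: {D-E, D-F, B-E, C-F}.
Of the listed edges, {} are in the MST → 0.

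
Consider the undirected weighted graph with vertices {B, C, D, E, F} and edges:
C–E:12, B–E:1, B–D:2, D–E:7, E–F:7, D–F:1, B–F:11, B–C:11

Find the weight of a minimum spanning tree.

Kruskal: consider edges lightest-first.
B–E (1): add. Components now {B,E} {C} {D} {F}
D–F (1): add. Components now {B,E} {C} {D,F}
B–D (2): add. Components now {B,D,E,F} {C}
D–E (7): skip — D and E already connected.
E–F (7): skip — E and F already connected.
B–C (11): add. Components now {B,C,D,E,F}
MST edges: B–E, D–F, B–D, B–C; total weight 1+1+2+11 = 15.

15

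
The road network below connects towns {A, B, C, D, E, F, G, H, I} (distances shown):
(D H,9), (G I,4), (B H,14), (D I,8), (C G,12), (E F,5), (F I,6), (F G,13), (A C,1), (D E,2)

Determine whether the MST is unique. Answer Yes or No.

Yes

Sort edges by weight, then run Kruskal:
A C (1): add — endpoints in different components.
D E (2): add — endpoints in different components.
G I (4): add — endpoints in different components.
E F (5): add — endpoints in different components.
F I (6): add — endpoints in different components.
D I (8): skip — D and I already connected.
D H (9): add — endpoints in different components.
C G (12): add — endpoints in different components.
F G (13): skip — F and G already connected.
B H (14): add — endpoints in different components.
Every non-tree edge has weight strictly greater than the heaviest edge on the tree path between its endpoints, so the MST is unique.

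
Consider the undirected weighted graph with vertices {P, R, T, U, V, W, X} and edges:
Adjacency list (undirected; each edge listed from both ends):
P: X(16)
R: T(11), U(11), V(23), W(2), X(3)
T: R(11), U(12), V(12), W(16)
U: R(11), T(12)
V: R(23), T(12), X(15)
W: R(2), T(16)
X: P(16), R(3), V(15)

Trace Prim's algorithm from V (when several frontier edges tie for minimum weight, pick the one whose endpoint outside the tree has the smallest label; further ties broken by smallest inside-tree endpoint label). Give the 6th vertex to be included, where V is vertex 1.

U

Prim's algorithm from V:
Step 1: cheapest edge leaving the tree is T–V (12); add T.
Step 2: cheapest edge leaving the tree is R–T (11); add R.
Step 3: cheapest edge leaving the tree is R–W (2); add W.
Step 4: cheapest edge leaving the tree is R–X (3); add X.
Step 5: cheapest edge leaving the tree is R–U (11); add U.
Step 6: cheapest edge leaving the tree is P–X (16); add P.
Vertex order: V, T, R, W, X, U, P. The 6th vertex is U.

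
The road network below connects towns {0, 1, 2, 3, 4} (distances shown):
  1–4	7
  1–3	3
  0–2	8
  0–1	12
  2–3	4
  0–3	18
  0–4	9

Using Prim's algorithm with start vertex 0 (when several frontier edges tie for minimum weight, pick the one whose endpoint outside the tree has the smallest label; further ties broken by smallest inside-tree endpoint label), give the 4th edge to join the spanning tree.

Grow the tree from 0 using Prim:
Step 1: cheapest edge leaving the tree is 0–2 (8); add 2.
Step 2: cheapest edge leaving the tree is 2–3 (4); add 3.
Step 3: cheapest edge leaving the tree is 1–3 (3); add 1.
Step 4: cheapest edge leaving the tree is 1–4 (7); add 4.
The 4th edge added is 1–4.

1-4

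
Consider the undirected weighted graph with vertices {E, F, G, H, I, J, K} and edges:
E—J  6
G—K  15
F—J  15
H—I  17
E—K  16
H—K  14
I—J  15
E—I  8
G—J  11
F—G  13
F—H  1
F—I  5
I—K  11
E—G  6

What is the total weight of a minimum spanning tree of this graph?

37

Kruskal: consider edges lightest-first.
F—H (1): add. Components now {E} {F,H} {G} {I} {J} {K}
F—I (5): add. Components now {E} {F,H,I} {G} {J} {K}
E—G (6): add. Components now {E,G} {F,H,I} {J} {K}
E—J (6): add. Components now {E,G,J} {F,H,I} {K}
E—I (8): add. Components now {E,F,G,H,I,J} {K}
G—J (11): skip — G and J already connected.
I—K (11): add. Components now {E,F,G,H,I,J,K}
MST edges: F—H, F—I, E—G, E—J, E—I, I—K; total weight 1+5+6+6+8+11 = 37.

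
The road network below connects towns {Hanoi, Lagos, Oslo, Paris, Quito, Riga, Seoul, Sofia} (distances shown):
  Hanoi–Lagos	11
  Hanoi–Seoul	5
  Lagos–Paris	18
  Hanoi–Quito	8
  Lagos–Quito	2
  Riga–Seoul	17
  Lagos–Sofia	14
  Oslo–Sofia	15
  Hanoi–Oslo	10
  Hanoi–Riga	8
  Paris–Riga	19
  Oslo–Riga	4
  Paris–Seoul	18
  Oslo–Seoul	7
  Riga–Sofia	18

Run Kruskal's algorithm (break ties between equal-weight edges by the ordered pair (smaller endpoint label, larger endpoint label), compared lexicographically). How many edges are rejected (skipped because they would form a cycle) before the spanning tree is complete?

Kruskal: consider edges lightest-first.
Lagos–Quito (2): add — endpoints in different components.
Oslo–Riga (4): add — endpoints in different components.
Hanoi–Seoul (5): add — endpoints in different components.
Oslo–Seoul (7): add — endpoints in different components.
Hanoi–Quito (8): add — endpoints in different components.
Hanoi–Riga (8): skip — Hanoi and Riga already connected.
Hanoi–Oslo (10): skip — Hanoi and Oslo already connected.
Hanoi–Lagos (11): skip — Hanoi and Lagos already connected.
Lagos–Sofia (14): add — endpoints in different components.
Oslo–Sofia (15): skip — Sofia and Oslo already connected.
Riga–Seoul (17): skip — Riga and Seoul already connected.
Lagos–Paris (18): add — endpoints in different components.
Edges rejected before the tree was complete: 5.

5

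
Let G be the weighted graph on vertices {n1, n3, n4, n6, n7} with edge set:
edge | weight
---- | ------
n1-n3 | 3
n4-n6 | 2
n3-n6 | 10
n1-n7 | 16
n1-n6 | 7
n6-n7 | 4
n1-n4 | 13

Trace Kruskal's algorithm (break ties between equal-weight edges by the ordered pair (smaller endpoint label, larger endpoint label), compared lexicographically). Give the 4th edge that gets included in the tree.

n1-n6

Sort edges by weight, then run Kruskal:
n4-n6 (2): add. Components now {n3} {n7} {n1} {n4,n6}
n1-n3 (3): add. Components now {n1,n3} {n7} {n4,n6}
n6-n7 (4): add. Components now {n1,n3} {n4,n6,n7}
n1-n6 (7): add. Components now {n1,n3,n4,n6,n7}
The 4th edge added is n1-n6.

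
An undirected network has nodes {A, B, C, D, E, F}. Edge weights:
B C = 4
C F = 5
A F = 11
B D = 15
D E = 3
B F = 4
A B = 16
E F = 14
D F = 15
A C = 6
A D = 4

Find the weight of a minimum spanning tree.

Kruskal: consider edges lightest-first.
D E (3): add. Components now {A} {B} {C} {D,E} {F}
A D (4): add. Components now {A,D,E} {B} {C} {F}
B C (4): add. Components now {A,D,E} {B,C} {F}
B F (4): add. Components now {A,D,E} {B,C,F}
C F (5): skip — C and F already connected.
A C (6): add. Components now {A,B,C,D,E,F}
MST edges: D E, A D, B C, B F, A C; total weight 3+4+4+4+6 = 21.

21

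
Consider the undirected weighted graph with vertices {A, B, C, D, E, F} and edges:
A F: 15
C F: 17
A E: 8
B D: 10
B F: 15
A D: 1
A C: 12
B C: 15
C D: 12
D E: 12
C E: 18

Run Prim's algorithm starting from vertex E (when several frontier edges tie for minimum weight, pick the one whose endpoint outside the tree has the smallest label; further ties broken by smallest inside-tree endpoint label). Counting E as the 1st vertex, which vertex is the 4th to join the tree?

B

Prim, starting at E.
Step 1: frontier [A E 8, D E 12, C E 18] → take A E (8); add A.
Step 2: frontier [A D 1, A C 12, A F 15, D E 12, C E 18] → take A D (1); add D.
Step 3: frontier [A C 12, A F 15, B D 10, C D 12, C E 18] → take B D (10); add B.
Step 4: frontier [A C 12, A F 15, B C 15, B F 15, C D 12, C E 18] → take A C (12); add C.
Step 5: frontier [A F 15, B F 15, C F 17] → take A F (15); add F.
Vertex order: E, A, D, B, C, F. The 4th vertex is B.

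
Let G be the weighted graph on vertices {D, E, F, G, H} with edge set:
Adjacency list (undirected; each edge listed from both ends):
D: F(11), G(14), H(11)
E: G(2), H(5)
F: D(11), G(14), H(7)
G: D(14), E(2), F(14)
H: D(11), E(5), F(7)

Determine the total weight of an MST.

Kruskal's algorithm — process edges by increasing weight (ties by edge label):
E G (2): add — endpoints in different components.
E H (5): add — endpoints in different components.
F H (7): add — endpoints in different components.
D F (11): add — endpoints in different components.
MST edges: E G, E H, F H, D F; total weight 2+5+7+11 = 25.

25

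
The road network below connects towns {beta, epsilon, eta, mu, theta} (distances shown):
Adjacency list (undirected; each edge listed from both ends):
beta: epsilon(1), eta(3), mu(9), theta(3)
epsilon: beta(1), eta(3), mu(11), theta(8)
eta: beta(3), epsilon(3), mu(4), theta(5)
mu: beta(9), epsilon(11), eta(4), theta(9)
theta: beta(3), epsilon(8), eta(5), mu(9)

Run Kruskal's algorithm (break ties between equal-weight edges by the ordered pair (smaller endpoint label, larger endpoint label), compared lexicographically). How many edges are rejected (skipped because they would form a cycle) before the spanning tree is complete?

1

Sort edges by weight, then run Kruskal:
beta-epsilon (1): add — endpoints in different components.
beta-eta (3): add — endpoints in different components.
beta-theta (3): add — endpoints in different components.
epsilon-eta (3): skip — epsilon and eta already connected.
eta-mu (4): add — endpoints in different components.
Edges rejected before the tree was complete: 1.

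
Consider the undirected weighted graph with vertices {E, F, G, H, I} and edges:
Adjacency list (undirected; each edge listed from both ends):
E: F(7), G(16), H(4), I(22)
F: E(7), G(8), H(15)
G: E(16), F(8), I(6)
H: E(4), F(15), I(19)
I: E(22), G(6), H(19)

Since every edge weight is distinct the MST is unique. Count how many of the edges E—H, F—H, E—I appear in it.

Sort edges by weight, then run Kruskal:
E—H (4): add — endpoints in different components.
G—I (6): add — endpoints in different components.
E—F (7): add — endpoints in different components.
F—G (8): add — endpoints in different components.
MST edge set: {E—H, G—I, E—F, F—G}.
Of the listed edges, {E—H} are in the MST → 1.

1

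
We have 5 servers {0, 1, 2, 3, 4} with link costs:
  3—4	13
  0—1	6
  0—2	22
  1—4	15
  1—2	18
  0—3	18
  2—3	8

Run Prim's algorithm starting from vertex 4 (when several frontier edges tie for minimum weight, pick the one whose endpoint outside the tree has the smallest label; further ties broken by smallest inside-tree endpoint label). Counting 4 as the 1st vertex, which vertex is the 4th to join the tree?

1

Grow the tree from 4 using Prim:
Step 1: cheapest edge leaving the tree is 3—4 (13); add 3.
Step 2: cheapest edge leaving the tree is 2—3 (8); add 2.
Step 3: cheapest edge leaving the tree is 1—4 (15); add 1.
Step 4: cheapest edge leaving the tree is 0—1 (6); add 0.
Vertex order: 4, 3, 2, 1, 0. The 4th vertex is 1.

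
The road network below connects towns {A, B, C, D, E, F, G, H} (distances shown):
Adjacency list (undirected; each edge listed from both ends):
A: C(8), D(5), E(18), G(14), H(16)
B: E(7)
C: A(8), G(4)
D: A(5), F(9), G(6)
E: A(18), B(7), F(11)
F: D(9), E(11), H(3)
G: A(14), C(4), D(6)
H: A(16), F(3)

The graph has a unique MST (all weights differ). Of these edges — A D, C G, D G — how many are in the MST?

3

Kruskal: consider edges lightest-first.
F H (3): add — endpoints in different components.
C G (4): add — endpoints in different components.
A D (5): add — endpoints in different components.
D G (6): add — endpoints in different components.
B E (7): add — endpoints in different components.
A C (8): skip — A and C already connected.
D F (9): add — endpoints in different components.
E F (11): add — endpoints in different components.
MST edge set: {F H, C G, A D, D G, B E, D F, E F}.
Of the listed edges, {A D, C G, D G} are in the MST → 3.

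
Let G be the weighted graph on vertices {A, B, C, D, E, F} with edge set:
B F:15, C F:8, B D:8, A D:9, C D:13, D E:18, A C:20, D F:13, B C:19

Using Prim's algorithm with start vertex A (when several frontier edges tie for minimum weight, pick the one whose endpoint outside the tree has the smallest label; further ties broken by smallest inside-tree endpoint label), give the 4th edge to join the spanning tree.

Prim, starting at A.
Step 1: frontier [A D 9, A C 20] → take A D (9); add D.
Step 2: frontier [A C 20, B D 8, C D 13, D F 13, D E 18] → take B D (8); add B.
Step 3: frontier [A C 20, B F 15, B C 19, C D 13, D F 13, D E 18] → take C D (13); add C.
Step 4: frontier [B F 15, C F 8, D F 13, D E 18] → take C F (8); add F.
Step 5: frontier [D E 18] → take D E (18); add E.
The 4th edge added is C F.

C-F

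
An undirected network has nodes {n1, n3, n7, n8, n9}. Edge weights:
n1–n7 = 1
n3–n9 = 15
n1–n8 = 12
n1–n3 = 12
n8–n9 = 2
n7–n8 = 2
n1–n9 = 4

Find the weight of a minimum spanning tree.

Kruskal: consider edges lightest-first.
n1–n7 (1): add. Components now {n3} {n9} {n1,n7} {n8}
n7–n8 (2): add. Components now {n3} {n9} {n1,n7,n8}
n8–n9 (2): add. Components now {n3} {n1,n7,n8,n9}
n1–n9 (4): skip — n9 and n1 already connected.
n1–n3 (12): add. Components now {n1,n3,n7,n8,n9}
MST edges: n1–n7, n7–n8, n8–n9, n1–n3; total weight 1+2+2+12 = 17.

17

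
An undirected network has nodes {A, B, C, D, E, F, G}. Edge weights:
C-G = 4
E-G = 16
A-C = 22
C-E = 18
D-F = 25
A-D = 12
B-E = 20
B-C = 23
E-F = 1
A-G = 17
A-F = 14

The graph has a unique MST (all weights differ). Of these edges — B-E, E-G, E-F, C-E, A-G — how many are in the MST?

3

Kruskal's algorithm — process edges by increasing weight (ties by edge label):
E-F (1): add. Components now {A} {B} {C} {D} {E,F} {G}
C-G (4): add. Components now {A} {B} {C,G} {D} {E,F}
A-D (12): add. Components now {A,D} {B} {C,G} {E,F}
A-F (14): add. Components now {A,D,E,F} {B} {C,G}
E-G (16): add. Components now {A,C,D,E,F,G} {B}
A-G (17): skip — A and G already connected.
C-E (18): skip — C and E already connected.
B-E (20): add. Components now {A,B,C,D,E,F,G}
MST edge set: {E-F, C-G, A-D, A-F, E-G, B-E}.
Of the listed edges, {B-E, E-G, E-F} are in the MST → 3.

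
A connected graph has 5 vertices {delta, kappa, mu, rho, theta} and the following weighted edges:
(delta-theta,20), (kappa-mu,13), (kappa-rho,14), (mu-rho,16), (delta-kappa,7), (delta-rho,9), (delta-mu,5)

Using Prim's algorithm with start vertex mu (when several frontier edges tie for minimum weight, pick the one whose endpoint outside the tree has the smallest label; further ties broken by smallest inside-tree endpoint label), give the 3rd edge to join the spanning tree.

delta-rho

Prim, starting at mu.
Step 1: cheapest edge leaving the tree is delta-mu (5); add delta.
Step 2: cheapest edge leaving the tree is delta-kappa (7); add kappa.
Step 3: cheapest edge leaving the tree is delta-rho (9); add rho.
Step 4: cheapest edge leaving the tree is delta-theta (20); add theta.
The 3rd edge added is delta-rho.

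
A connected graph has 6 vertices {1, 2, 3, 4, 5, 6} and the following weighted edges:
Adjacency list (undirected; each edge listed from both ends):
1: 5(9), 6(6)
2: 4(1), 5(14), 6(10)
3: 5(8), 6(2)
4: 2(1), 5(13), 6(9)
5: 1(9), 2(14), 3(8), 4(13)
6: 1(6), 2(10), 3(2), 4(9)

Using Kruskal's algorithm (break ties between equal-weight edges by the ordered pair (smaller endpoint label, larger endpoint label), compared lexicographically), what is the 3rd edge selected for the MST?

1-6

Sort edges by weight, then run Kruskal:
2-4 (1): add. Components now {1} {2,4} {3} {5} {6}
3-6 (2): add. Components now {1} {2,4} {3,6} {5}
1-6 (6): add. Components now {1,3,6} {2,4} {5}
3-5 (8): add. Components now {1,3,5,6} {2,4}
1-5 (9): skip — 1 and 5 already connected.
4-6 (9): add. Components now {1,2,3,4,5,6}
The 3rd edge added is 1-6.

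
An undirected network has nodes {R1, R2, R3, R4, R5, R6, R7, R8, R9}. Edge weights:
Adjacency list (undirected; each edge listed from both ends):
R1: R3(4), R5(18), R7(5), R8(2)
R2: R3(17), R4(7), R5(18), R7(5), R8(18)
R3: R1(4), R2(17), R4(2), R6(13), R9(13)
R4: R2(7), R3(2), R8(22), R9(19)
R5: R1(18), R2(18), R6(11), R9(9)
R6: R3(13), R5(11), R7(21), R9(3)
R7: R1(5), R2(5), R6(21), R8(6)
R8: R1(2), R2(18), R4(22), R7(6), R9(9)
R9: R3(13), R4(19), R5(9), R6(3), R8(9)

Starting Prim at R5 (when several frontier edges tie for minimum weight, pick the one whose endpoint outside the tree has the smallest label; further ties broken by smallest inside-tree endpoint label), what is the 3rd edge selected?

Grow the tree from R5 using Prim:
Step 1: cheapest edge leaving the tree is R5–R9 (9); add R9.
Step 2: cheapest edge leaving the tree is R6–R9 (3); add R6.
Step 3: cheapest edge leaving the tree is R8–R9 (9); add R8.
Step 4: cheapest edge leaving the tree is R1–R8 (2); add R1.
Step 5: cheapest edge leaving the tree is R1–R3 (4); add R3.
Step 6: cheapest edge leaving the tree is R3–R4 (2); add R4.
Step 7: cheapest edge leaving the tree is R1–R7 (5); add R7.
Step 8: cheapest edge leaving the tree is R2–R7 (5); add R2.
The 3rd edge added is R8–R9.

R8-R9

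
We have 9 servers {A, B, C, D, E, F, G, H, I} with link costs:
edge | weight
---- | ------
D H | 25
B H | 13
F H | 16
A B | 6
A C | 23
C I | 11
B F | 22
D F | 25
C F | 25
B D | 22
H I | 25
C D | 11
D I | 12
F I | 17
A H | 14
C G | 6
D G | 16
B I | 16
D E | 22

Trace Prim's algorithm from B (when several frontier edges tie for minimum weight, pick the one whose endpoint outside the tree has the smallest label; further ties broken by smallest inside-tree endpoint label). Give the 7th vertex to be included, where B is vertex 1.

Prim, starting at B.
Step 1: cheapest edge leaving the tree is A B (6); add A.
Step 2: cheapest edge leaving the tree is B H (13); add H.
Step 3: cheapest edge leaving the tree is F H (16); add F.
Step 4: cheapest edge leaving the tree is B I (16); add I.
Step 5: cheapest edge leaving the tree is C I (11); add C.
Step 6: cheapest edge leaving the tree is C G (6); add G.
Step 7: cheapest edge leaving the tree is C D (11); add D.
Step 8: cheapest edge leaving the tree is D E (22); add E.
Vertex order: B, A, H, F, I, C, G, D, E. The 7th vertex is G.

G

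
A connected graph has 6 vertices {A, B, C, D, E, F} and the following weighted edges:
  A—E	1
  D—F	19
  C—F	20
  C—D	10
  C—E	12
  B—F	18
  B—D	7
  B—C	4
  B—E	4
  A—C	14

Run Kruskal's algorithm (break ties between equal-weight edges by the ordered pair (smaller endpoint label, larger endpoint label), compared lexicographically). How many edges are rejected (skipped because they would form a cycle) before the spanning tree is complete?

3

Sort edges by weight, then run Kruskal:
A—E (1): add. Components now {A,E} {B} {C} {D} {F}
B—C (4): add. Components now {A,E} {B,C} {D} {F}
B—E (4): add. Components now {A,B,C,E} {D} {F}
B—D (7): add. Components now {A,B,C,D,E} {F}
C—D (10): skip — C and D already connected.
C—E (12): skip — C and E already connected.
A—C (14): skip — A and C already connected.
B—F (18): add. Components now {A,B,C,D,E,F}
Edges rejected before the tree was complete: 3.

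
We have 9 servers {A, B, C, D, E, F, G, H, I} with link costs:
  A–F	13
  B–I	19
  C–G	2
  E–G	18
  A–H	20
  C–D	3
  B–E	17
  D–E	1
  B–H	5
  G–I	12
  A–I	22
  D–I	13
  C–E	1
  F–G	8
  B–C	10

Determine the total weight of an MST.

52

Kruskal's algorithm — process edges by increasing weight (ties by edge label):
C–E (1): add — endpoints in different components.
D–E (1): add — endpoints in different components.
C–G (2): add — endpoints in different components.
C–D (3): skip — C and D already connected.
B–H (5): add — endpoints in different components.
F–G (8): add — endpoints in different components.
B–C (10): add — endpoints in different components.
G–I (12): add — endpoints in different components.
A–F (13): add — endpoints in different components.
MST edges: C–E, D–E, C–G, B–H, F–G, B–C, G–I, A–F; total weight 1+1+2+5+8+10+12+13 = 52.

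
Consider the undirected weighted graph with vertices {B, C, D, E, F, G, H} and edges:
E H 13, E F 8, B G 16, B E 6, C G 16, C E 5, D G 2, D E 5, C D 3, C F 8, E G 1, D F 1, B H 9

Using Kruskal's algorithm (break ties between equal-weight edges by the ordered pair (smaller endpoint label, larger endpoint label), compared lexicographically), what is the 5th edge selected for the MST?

Sort edges by weight, then run Kruskal:
D F (1): add — endpoints in different components.
E G (1): add — endpoints in different components.
D G (2): add — endpoints in different components.
C D (3): add — endpoints in different components.
C E (5): skip — C and E already connected.
D E (5): skip — D and E already connected.
B E (6): add — endpoints in different components.
C F (8): skip — C and F already connected.
E F (8): skip — E and F already connected.
B H (9): add — endpoints in different components.
The 5th edge added is B E.

B-E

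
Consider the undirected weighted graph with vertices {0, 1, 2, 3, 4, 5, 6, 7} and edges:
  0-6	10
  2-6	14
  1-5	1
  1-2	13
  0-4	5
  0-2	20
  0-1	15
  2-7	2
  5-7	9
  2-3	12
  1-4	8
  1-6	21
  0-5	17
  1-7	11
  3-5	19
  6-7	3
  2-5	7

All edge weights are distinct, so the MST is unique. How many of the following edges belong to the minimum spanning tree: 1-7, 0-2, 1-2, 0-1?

0

Kruskal: consider edges lightest-first.
1-5 (1): add — endpoints in different components.
2-7 (2): add — endpoints in different components.
6-7 (3): add — endpoints in different components.
0-4 (5): add — endpoints in different components.
2-5 (7): add — endpoints in different components.
1-4 (8): add — endpoints in different components.
5-7 (9): skip — 5 and 7 already connected.
0-6 (10): skip — 0 and 6 already connected.
1-7 (11): skip — 1 and 7 already connected.
2-3 (12): add — endpoints in different components.
MST edge set: {1-5, 2-7, 6-7, 0-4, 2-5, 1-4, 2-3}.
Of the listed edges, {} are in the MST → 0.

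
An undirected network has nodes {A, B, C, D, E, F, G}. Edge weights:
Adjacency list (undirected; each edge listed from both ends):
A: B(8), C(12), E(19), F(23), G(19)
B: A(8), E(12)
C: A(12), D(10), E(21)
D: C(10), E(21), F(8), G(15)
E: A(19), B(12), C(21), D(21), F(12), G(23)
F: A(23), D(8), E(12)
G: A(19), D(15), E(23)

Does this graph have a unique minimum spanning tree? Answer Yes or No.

No

Kruskal's algorithm — process edges by increasing weight (ties by edge label):
A-B (8): add. Components now {A,B} {C} {D} {E} {F} {G}
D-F (8): add. Components now {A,B} {C} {D,F} {E} {G}
C-D (10): add. Components now {A,B} {C,D,F} {E} {G}
A-C (12): add. Components now {A,B,C,D,F} {E} {G}
B-E (12): add. Components now {A,B,C,D,E,F} {G}
E-F (12): skip — E and F already connected.
D-G (15): add. Components now {A,B,C,D,E,F,G}
Non-tree edge E-F has weight 12, equal to the heaviest edge on its tree cycle — swapping gives another MST of the same weight. Not unique.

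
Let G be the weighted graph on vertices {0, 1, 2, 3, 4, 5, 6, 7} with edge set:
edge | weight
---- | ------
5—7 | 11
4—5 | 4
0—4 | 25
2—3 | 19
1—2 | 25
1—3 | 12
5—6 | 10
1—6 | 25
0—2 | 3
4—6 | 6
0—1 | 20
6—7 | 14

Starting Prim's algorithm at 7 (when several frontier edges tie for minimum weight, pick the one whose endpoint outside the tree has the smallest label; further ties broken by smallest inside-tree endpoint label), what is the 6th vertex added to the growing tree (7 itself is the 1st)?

Prim, starting at 7.
Step 1: cheapest edge leaving the tree is 5—7 (11); add 5.
Step 2: cheapest edge leaving the tree is 4—5 (4); add 4.
Step 3: cheapest edge leaving the tree is 4—6 (6); add 6.
Step 4: cheapest edge leaving the tree is 0—4 (25); add 0.
Step 5: cheapest edge leaving the tree is 0—2 (3); add 2.
Step 6: cheapest edge leaving the tree is 2—3 (19); add 3.
Step 7: cheapest edge leaving the tree is 1—3 (12); add 1.
Vertex order: 7, 5, 4, 6, 0, 2, 3, 1. The 6th vertex is 2.

2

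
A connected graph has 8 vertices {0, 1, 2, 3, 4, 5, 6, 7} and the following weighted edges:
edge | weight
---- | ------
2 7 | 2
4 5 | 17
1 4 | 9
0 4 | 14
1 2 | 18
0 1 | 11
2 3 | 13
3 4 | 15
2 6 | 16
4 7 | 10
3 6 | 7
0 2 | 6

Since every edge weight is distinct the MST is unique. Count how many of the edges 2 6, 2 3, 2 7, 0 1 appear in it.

Kruskal's algorithm — process edges by increasing weight (ties by edge label):
2 7 (2): add — endpoints in different components.
0 2 (6): add — endpoints in different components.
3 6 (7): add — endpoints in different components.
1 4 (9): add — endpoints in different components.
4 7 (10): add — endpoints in different components.
0 1 (11): skip — 0 and 1 already connected.
2 3 (13): add — endpoints in different components.
0 4 (14): skip — 0 and 4 already connected.
3 4 (15): skip — 3 and 4 already connected.
2 6 (16): skip — 2 and 6 already connected.
4 5 (17): add — endpoints in different components.
MST edge set: {2 7, 0 2, 3 6, 1 4, 4 7, 2 3, 4 5}.
Of the listed edges, {2 3, 2 7} are in the MST → 2.

2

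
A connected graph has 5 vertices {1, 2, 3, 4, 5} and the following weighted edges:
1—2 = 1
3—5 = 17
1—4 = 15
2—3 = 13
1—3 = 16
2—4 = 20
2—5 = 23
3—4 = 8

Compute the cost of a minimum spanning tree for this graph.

39

Kruskal's algorithm — process edges by increasing weight (ties by edge label):
1—2 (1): add. Components now {1,2} {3} {4} {5}
3—4 (8): add. Components now {1,2} {3,4} {5}
2—3 (13): add. Components now {1,2,3,4} {5}
1—4 (15): skip — 1 and 4 already connected.
1—3 (16): skip — 1 and 3 already connected.
3—5 (17): add. Components now {1,2,3,4,5}
MST edges: 1—2, 3—4, 2—3, 3—5; total weight 1+8+13+17 = 39.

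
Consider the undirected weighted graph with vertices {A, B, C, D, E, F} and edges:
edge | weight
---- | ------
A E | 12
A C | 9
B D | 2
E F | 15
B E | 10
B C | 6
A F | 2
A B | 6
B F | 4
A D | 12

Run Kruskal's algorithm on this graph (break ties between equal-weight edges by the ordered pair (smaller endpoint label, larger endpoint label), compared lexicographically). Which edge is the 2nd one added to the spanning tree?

B-D

Sort edges by weight, then run Kruskal:
A F (2): add. Components now {A,F} {B} {C} {D} {E}
B D (2): add. Components now {A,F} {B,D} {C} {E}
B F (4): add. Components now {A,B,D,F} {C} {E}
A B (6): skip — A and B already connected.
B C (6): add. Components now {A,B,C,D,F} {E}
A C (9): skip — A and C already connected.
B E (10): add. Components now {A,B,C,D,E,F}
The 2nd edge added is B D.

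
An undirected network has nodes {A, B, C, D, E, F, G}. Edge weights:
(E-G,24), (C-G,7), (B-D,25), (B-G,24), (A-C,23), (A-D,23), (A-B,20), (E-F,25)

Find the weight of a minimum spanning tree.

Kruskal: consider edges lightest-first.
C-G (7): add — endpoints in different components.
A-B (20): add — endpoints in different components.
A-C (23): add — endpoints in different components.
A-D (23): add — endpoints in different components.
B-G (24): skip — B and G already connected.
E-G (24): add — endpoints in different components.
B-D (25): skip — B and D already connected.
E-F (25): add — endpoints in different components.
MST edges: C-G, A-B, A-C, A-D, E-G, E-F; total weight 7+20+23+23+24+25 = 122.

122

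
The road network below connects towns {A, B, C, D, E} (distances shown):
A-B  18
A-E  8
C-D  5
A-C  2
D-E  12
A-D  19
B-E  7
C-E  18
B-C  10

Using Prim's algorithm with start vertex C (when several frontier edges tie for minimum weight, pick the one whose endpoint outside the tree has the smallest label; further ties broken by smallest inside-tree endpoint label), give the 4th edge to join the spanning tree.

B-E

Prim, starting at C.
Step 1: cheapest edge leaving the tree is A-C (2); add A.
Step 2: cheapest edge leaving the tree is C-D (5); add D.
Step 3: cheapest edge leaving the tree is A-E (8); add E.
Step 4: cheapest edge leaving the tree is B-E (7); add B.
The 4th edge added is B-E.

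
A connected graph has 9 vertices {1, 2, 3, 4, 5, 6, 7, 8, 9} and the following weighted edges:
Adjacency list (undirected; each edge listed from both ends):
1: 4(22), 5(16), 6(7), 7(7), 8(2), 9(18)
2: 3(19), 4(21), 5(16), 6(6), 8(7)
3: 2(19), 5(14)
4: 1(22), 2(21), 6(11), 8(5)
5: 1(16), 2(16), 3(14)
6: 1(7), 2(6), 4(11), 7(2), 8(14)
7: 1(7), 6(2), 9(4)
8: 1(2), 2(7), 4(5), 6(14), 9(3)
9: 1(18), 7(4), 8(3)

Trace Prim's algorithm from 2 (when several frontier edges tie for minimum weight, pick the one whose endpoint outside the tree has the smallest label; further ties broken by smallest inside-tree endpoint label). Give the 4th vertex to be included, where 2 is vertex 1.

9

Grow the tree from 2 using Prim:
Step 1: cheapest edge leaving the tree is 2 6 (6); add 6.
Step 2: cheapest edge leaving the tree is 6 7 (2); add 7.
Step 3: cheapest edge leaving the tree is 7 9 (4); add 9.
Step 4: cheapest edge leaving the tree is 8 9 (3); add 8.
Step 5: cheapest edge leaving the tree is 1 8 (2); add 1.
Step 6: cheapest edge leaving the tree is 4 8 (5); add 4.
Step 7: cheapest edge leaving the tree is 1 5 (16); add 5.
Step 8: cheapest edge leaving the tree is 3 5 (14); add 3.
Vertex order: 2, 6, 7, 9, 8, 1, 4, 5, 3. The 4th vertex is 9.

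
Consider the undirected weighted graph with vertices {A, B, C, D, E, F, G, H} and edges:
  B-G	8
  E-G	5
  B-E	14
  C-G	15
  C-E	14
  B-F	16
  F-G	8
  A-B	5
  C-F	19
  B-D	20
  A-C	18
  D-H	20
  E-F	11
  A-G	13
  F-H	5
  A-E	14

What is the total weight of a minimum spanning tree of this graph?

Sort edges by weight, then run Kruskal:
A-B (5): add — endpoints in different components.
E-G (5): add — endpoints in different components.
F-H (5): add — endpoints in different components.
B-G (8): add — endpoints in different components.
F-G (8): add — endpoints in different components.
E-F (11): skip — E and F already connected.
A-G (13): skip — A and G already connected.
A-E (14): skip — A and E already connected.
B-E (14): skip — B and E already connected.
C-E (14): add — endpoints in different components.
C-G (15): skip — C and G already connected.
B-F (16): skip — B and F already connected.
A-C (18): skip — A and C already connected.
C-F (19): skip — C and F already connected.
B-D (20): add — endpoints in different components.
MST edges: A-B, E-G, F-H, B-G, F-G, C-E, B-D; total weight 5+5+5+8+8+14+20 = 65.

65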